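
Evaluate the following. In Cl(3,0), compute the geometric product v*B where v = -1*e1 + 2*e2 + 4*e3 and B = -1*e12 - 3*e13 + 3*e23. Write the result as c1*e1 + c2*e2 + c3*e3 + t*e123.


vB has grade-1 (vector) and grade-3 (trivector) parts: vB = (v _| B) + (v ^ B).
Vector part <vB>_1:
  e1: -v2*b12 - v3*b13 = -(2)*(-1) - (4)*(-3) = 14
  e2: v1*b12 - v3*b23 = (-1)*(-1) - (4)*(3) = -11
  e3: v1*b13 + v2*b23 = (-1)*(-3) + (2)*(3) = 9
Trivector part <vB>_3:
  e123: v1*b23 - v2*b13 + v3*b12 = (-1)*(3) - (2)*(-3) + (4)*(-1) = -1
vB = 14*e1 - 11*e2 + 9*e3 - 1*e123


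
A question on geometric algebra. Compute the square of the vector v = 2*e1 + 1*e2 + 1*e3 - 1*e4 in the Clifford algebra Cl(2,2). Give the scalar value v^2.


v^2 = sum of c_i^2 * e_i^2
Positive signature terms (e_i^2 = +1): 2^2 + 1^2 = 5
Negative signature terms (e_j^2 = -1): 1^2 + (-1)^2 = 2
v^2 = 5 - 2 = 3


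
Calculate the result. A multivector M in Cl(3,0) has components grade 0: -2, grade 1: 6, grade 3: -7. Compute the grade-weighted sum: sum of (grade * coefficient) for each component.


Grade-weighted sum = sum of grade_k * coefficient_k
0*(-2) = 0
1*6 = 6
3*(-7) = -21
Total = 0 + 6 + (-21) = -15


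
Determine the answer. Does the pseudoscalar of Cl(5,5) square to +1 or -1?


The pseudoscalar I = e1...e_n (product of all n generators) of Cl(p,q) satisfies I^2 = (-1)^(q + n(n-1)/2).
p = 5, q = 5, n = p + q = 10
n(n-1)/2 = 10 * 9 / 2 = 45
Exponent = q + n(n-1)/2 = 5 + 45 = 50
I^2 = (-1)^50 = +1


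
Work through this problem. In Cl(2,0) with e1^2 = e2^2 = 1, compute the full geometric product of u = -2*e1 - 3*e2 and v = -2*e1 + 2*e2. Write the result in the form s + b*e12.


Expand: (-2*e1 - 3*e2)(-2*e1 + 2*e2)
= (-2)*(-2)*e1e1 + (-2)*2*e1e2 + (-3)*(-2)*e2e1 + (-3)*2*e2e2
Using e1^2 = e2^2 = 1, e2e1 = -e1e2:
Scalar part s = (-2)*(-2) + (-3)*2 = 4 + (-6) = -2
Bivector part b = (-2)*2 - (-3)*(-2) = -4 - 6 = -10
uv = -2 - 10*e12


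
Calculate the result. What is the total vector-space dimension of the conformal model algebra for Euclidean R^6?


The conformal model of R^6 uses Cl(7,1): the 6 Euclidean generators plus two extra orthogonal generators e+ (e+^2 = +1) and e- (e-^2 = -1), from which the null vectors e0, einf are built.
Number of generators m = 6 + 2 = 8.
dim Cl(p,q) = 2^m = 2^8 = 256


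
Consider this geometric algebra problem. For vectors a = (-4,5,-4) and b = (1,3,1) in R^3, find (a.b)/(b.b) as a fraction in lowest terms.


Projection coefficient = (a . b) / (b . b)
a . b = (-4)*1 + 5*3 + (-4)*1
= -4 + 15 + (-4) = 7
b . b = 1^2 + 3^2 + 1^2
= 1 + 9 + 1 = 11
Coefficient = 7/11
In lowest terms: 7/11


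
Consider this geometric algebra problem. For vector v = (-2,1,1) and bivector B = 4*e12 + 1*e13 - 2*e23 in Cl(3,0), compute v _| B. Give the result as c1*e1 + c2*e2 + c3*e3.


Left contraction v _| B = <vB>_1 (grade-1 part of the geometric product vB).
Using e1_|e12 = e2, e2_|e12 = -e1, e1_|e13 = e3, e3_|e13 = -e1, e2_|e23 = e3, e3_|e23 = -e2:
e1 coeff: -v2*b12 - v3*b13 = -(1)*(4) - (1)*(1) = -5
e2 coeff: v1*b12 - v3*b23 = (-2)*(4) - (1)*(-2) = -6
e3 coeff: v1*b13 + v2*b23 = (-2)*(1) + (1)*(-2) = -4
v _| B = -5*e1 - 6*e2 - 4*e3


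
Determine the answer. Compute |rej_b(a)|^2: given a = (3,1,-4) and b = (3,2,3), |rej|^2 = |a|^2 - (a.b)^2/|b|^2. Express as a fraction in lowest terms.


|a|^2 = 3^2 + 1^2 + (-4)^2 = 26
|b|^2 = 3^2 + 2^2 + 3^2 = 22
a . b = 3*3 + 1*2 + (-4)*3 = -1
(a.b)^2 = (-1)^2 = 1
|rej|^2 = 26 - 1/22
= (572 - 1)/22
= 571/22
In lowest terms: 571/22


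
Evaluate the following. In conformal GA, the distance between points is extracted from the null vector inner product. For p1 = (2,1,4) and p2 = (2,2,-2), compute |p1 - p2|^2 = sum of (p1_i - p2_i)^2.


p1 - p2 = (0, -1, 6)
|p1 - p2|^2 = 0^2 + (-1)^2 + 6^2
= 0 + 1 + 36
= 37


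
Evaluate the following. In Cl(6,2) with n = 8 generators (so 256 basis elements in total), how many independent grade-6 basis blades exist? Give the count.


Number of grade-k basis blades in Cl(p,q) with n = p + q is C(n, k).
n = 6 + 2 = 8
C(8, 6) = 8! / (6! * 2!)
= 40320 / (720 * 2)
= 28


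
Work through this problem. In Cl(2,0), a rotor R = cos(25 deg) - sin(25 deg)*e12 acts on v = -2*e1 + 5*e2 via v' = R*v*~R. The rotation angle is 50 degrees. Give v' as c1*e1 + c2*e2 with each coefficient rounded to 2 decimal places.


Rotor R = cos(25deg) - sin(25deg)*e12
Rotation angle theta = 2 * 25 = 50 degrees
v' = R*v*~R rotates v by theta.
cos(50deg) = 0.6428, sin(50deg) = 0.7660
v'_1 = -2*cos(50deg) - 5*sin(50deg)
= -2*0.6428 - 5*0.7660
= -5.12
v'_2 = -2*sin(50deg) + 5*cos(50deg)
= -2*0.7660 + 5*0.6428
= 1.68
v' = -5.12*e1 + 1.68*e2


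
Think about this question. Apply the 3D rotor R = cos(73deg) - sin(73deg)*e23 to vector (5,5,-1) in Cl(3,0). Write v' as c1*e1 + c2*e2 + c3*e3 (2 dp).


Rotor R = cos(73deg) - sin(73deg)*e23
Rotation angle theta = 2 * 73 = 146 degrees in the e23 plane (e2 -> e3).
The component perpendicular to the plane (e1) is invariant: v'_1 = v1 = 5.00
cos(146deg) = -0.8290, sin(146deg) = 0.5592
v'_2 = v2*cos(theta) - v3*sin(theta) = 5*(-0.8290) - (-1)*0.5592 = -3.59
v'_3 = v2*sin(theta) + v3*cos(theta) = 5*0.5592 + (-1)*(-0.8290) = 3.63
v' = 5.00*e1 - 3.59*e2 + 3.63*e3


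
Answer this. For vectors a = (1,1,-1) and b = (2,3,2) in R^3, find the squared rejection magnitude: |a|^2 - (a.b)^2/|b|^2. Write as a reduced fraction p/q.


|a|^2 = 1^2 + 1^2 + (-1)^2 = 3
|b|^2 = 2^2 + 3^2 + 2^2 = 17
a . b = 1*2 + 1*3 + (-1)*2 = 3
(a.b)^2 = 3^2 = 9
|rej|^2 = 3 - 9/17
= (51 - 9)/17
= 42/17
In lowest terms: 42/17


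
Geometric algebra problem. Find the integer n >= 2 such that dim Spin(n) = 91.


dim Spin(n) = dim so(n) = n(n-1)/2.
Solve n(n-1)/2 = 91, i.e. n^2 - n - 182 = 0.
Discriminant = 1 + 8*91 = 729
n = (1 + sqrt(729))/2 = (1 + 27)/2 = 14


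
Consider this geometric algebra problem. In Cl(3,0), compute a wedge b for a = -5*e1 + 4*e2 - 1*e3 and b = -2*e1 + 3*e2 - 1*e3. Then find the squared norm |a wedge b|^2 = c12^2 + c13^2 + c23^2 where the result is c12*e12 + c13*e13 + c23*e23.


a wedge b = (a1*b2 - a2*b1)*e12 + (a1*b3 - a3*b1)*e13 + (a2*b3 - a3*b2)*e23
e12 coeff: (-5)*3 - 4*(-2) = -15 - (-8) = -7
e13 coeff: (-5)*(-1) - (-1)*(-2) = 5 - 2 = 3
e23 coeff: 4*(-1) - (-1)*3 = -4 - (-3) = -1
|a wedge b|^2 = (-7)^2 + 3^2 + (-1)^2
= 49 + 9 + 1
= 59


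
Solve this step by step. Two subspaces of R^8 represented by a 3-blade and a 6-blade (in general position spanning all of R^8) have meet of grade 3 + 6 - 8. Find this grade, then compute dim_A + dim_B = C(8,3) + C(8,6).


Meet grade = grade(A) + grade(B) - n
= 3 + 6 - 8 = 1
C(8,3) = 56
C(8,6) = 28
dim_A + dim_B = 56 + 28 = 84


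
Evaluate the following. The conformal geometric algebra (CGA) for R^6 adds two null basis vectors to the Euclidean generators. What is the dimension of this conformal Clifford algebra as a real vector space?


The conformal model of R^6 uses Cl(7,1): the 6 Euclidean generators plus two extra orthogonal generators e+ (e+^2 = +1) and e- (e-^2 = -1), from which the null vectors e0, einf are built.
Number of generators m = 6 + 2 = 8.
dim Cl(p,q) = 2^m = 2^8 = 256


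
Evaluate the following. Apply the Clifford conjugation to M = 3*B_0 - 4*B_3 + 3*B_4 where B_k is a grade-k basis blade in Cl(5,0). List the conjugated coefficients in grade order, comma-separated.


Clifford conjugate sign for grade k: (-1)^(k(k+1)/2)
Grade 0: (-1)^(0*1/2) = (-1)^0 = 1, coeff 3 -> 3
Grade 3: (-1)^(3*4/2) = (-1)^6 = 1, coeff -4 -> -4
Grade 4: (-1)^(4*5/2) = (-1)^10 = 1, coeff 3 -> 3
Conjugated coefficients: 3, -4, 3


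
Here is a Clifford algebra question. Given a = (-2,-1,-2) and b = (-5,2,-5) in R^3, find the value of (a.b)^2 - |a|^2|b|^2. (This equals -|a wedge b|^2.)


a . b = (-2)*(-5) + (-1)*2 + (-2)*(-5)
= 10 + (-2) + 10 = 18
|a|^2 = (-2)^2 + (-1)^2 + (-2)^2 = 9
|b|^2 = (-5)^2 + 2^2 + (-5)^2 = 54
(a.b)^2 = 18^2 = 324
|a|^2 * |b|^2 = 9 * 54 = 486
Result = 324 - 486 = -162


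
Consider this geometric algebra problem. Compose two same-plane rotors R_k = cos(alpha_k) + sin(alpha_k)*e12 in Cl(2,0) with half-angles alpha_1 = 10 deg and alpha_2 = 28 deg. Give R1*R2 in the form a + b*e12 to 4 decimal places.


Same-plane rotors commute and their half-angles add:
R1*R2 = cos(a1 + a2) + sin(a1 + a2)*e12.
a1 + a2 = 10 + 28 = 38 deg
cos(38 deg) = 0.7880
sin(38 deg) = 0.6157
R1*R2 = 0.7880 + 0.6157*e12


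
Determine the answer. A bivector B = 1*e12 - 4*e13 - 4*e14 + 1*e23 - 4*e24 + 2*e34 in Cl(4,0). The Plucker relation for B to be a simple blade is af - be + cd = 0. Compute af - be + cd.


Plucker relation: af - be + cd
a*f = 1*2 = 2
b*e = (-4)*(-4) = 16
c*d = (-4)*1 = -4
af - be + cd = 2 - 16 + (-4)
= -18


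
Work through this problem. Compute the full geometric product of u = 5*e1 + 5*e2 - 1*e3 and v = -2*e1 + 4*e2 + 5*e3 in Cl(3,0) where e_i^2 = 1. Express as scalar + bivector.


In Cl(3,0): e_i^2 = 1, e_ie_j = -e_je_i for i != j.
Scalar part = u . v = 5*(-2) + 5*4 + (-1)*5
= -10 + 20 + (-5) = 5
e12 coeff = 5*4 - 5*(-2) = 20 - (-10) = 30
e13 coeff = 5*5 - (-1)*(-2) = 25 - 2 = 23
e23 coeff = 5*5 - (-1)*4 = 25 - (-4) = 29
uv = 5 + 30*e12 + 23*e13 + 29*e23


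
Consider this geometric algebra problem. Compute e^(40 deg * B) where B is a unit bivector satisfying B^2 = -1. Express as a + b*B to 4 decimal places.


For a unit bivector B with B^2 = -1, the exponential series gives
e^(theta*B) = cos(theta) + sin(theta)*B (the GA analogue of Euler's formula).
theta = 40 degrees = 0.698132 rad
cos(40 deg) = 0.7660
sin(40 deg) = 0.6428
exp(theta*B) = 0.7660 + 0.6428*B


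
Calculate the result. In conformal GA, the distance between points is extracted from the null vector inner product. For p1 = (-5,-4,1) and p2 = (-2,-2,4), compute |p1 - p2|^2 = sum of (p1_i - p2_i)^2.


p1 - p2 = (-3, -2, -3)
|p1 - p2|^2 = (-3)^2 + (-2)^2 + (-3)^2
= 9 + 4 + 9
= 22


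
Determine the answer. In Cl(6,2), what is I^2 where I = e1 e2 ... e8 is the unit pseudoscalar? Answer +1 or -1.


The pseudoscalar I = e1...e_n (product of all n generators) of Cl(p,q) satisfies I^2 = (-1)^(q + n(n-1)/2).
p = 6, q = 2, n = p + q = 8
n(n-1)/2 = 8 * 7 / 2 = 28
Exponent = q + n(n-1)/2 = 2 + 28 = 30
I^2 = (-1)^30 = +1


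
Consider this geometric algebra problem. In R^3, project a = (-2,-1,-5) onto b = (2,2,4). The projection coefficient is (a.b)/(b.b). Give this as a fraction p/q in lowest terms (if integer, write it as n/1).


Projection coefficient = (a . b) / (b . b)
a . b = (-2)*2 + (-1)*2 + (-5)*4
= -4 + (-2) + (-20) = -26
b . b = 2^2 + 2^2 + 4^2
= 4 + 4 + 16 = 24
Coefficient = -26/24
In lowest terms: -13/12


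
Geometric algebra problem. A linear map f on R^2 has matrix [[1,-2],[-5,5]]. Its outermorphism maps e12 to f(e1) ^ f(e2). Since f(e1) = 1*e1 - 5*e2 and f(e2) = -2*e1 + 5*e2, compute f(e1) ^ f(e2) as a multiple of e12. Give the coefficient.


The outermorphism of a linear map f sends e1^e2 to f(e1)^f(e2).
f(e1) = 1*e1 - 5*e2
f(e2) = -2*e1 + 5*e2
f(e1) ^ f(e2) = (1*e1 - 5*e2) ^ (-2*e1 + 5*e2)
= 1*5*e12 + (-5)*(-2)*e21
= (5 - 10)*e12
= -5*e12
Coefficient = -5


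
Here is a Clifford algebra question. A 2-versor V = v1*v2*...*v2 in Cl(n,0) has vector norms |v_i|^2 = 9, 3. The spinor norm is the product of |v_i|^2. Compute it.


Spinor norm N(V) = |v1|^2 * |v2|^2 * ... * |v2|^2
= 9 * 3
Running product: 9, 27
N(V) = 27


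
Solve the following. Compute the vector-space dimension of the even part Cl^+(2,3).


Even subalgebra dimension = 2^(n-1)
n = 2 + 3 = 5
2^(5 - 1) = 2^4 = 16
Verification: sum of C(5,k) for even k = 1 + 10 + 5 = 16
Result = 16


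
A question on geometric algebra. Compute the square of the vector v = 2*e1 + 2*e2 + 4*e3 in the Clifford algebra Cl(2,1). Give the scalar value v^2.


v^2 = sum of c_i^2 * e_i^2
Positive signature terms (e_i^2 = +1): 2^2 + 2^2 = 8
Negative signature terms (e_j^2 = -1): 4^2 = 16
v^2 = 8 - 16 = -8


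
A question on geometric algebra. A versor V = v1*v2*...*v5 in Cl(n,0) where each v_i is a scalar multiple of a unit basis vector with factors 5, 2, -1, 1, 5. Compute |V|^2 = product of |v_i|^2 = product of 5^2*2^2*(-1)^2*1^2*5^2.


Each vector v_i has |v_i|^2 = s_i^2
Squared scales: 5^2 = 25, 2^2 = 4, (-1)^2 = 1, 1^2 = 1, 5^2 = 25
|V|^2 = 25 * 4 * 1 * 1 * 25
= 2500


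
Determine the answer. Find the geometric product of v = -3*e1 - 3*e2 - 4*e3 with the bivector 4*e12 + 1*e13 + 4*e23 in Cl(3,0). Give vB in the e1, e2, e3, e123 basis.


vB has grade-1 (vector) and grade-3 (trivector) parts: vB = (v _| B) + (v ^ B).
Vector part <vB>_1:
  e1: -v2*b12 - v3*b13 = -(-3)*(4) - (-4)*(1) = 16
  e2: v1*b12 - v3*b23 = (-3)*(4) - (-4)*(4) = 4
  e3: v1*b13 + v2*b23 = (-3)*(1) + (-3)*(4) = -15
Trivector part <vB>_3:
  e123: v1*b23 - v2*b13 + v3*b12 = (-3)*(4) - (-3)*(1) + (-4)*(4) = -25
vB = 16*e1 + 4*e2 - 15*e3 - 25*e123


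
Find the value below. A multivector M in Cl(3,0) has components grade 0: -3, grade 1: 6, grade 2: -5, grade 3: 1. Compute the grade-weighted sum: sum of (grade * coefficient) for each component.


Grade-weighted sum = sum of grade_k * coefficient_k
0*(-3) = 0
1*6 = 6
2*(-5) = -10
3*1 = 3
Total = 0 + 6 + (-10) + 3 = -1


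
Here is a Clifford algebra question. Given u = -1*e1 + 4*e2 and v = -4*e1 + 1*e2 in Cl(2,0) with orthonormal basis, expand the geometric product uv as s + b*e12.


Expand: (-1*e1 + 4*e2)(-4*e1 + 1*e2)
= (-1)*(-4)*e1e1 + (-1)*1*e1e2 + 4*(-4)*e2e1 + 4*1*e2e2
Using e1^2 = e2^2 = 1, e2e1 = -e1e2:
Scalar part s = (-1)*(-4) + 4*1 = 4 + 4 = 8
Bivector part b = (-1)*1 - 4*(-4) = -1 - (-16) = 15
uv = 8 + 15*e12


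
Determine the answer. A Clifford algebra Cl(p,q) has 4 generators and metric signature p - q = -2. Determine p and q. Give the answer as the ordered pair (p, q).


We need p + q = 4 and p - q = -2.
Adding: 2p = 4 + (-2) = 2, so p = 1.
Then q = 4 - 1 = 3.
(p, q) = (1, 3)


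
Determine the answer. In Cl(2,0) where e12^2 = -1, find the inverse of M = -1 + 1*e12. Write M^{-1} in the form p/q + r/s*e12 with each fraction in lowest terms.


M = -1 + 1*e12, where e12^2 = -1.
Since M commutes with its reverse ~M = a - b*e12, M * ~M = a^2 - b^2*e12^2 = a^2 + b^2.
So M^{-1} = ~M / (a^2 + b^2) = (a - b*e12)/(a^2 + b^2).
a^2 + b^2 = 1 + 1 = 2
Scalar part = -1/2 = -1/2
Bivector coeff = -1/2 = -1/2
M^{-1} = -1/2 - 1/2*e12


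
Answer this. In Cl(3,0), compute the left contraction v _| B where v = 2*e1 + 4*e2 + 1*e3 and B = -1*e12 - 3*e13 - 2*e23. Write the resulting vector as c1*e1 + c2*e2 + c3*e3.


Left contraction v _| B = <vB>_1 (grade-1 part of the geometric product vB).
Using e1_|e12 = e2, e2_|e12 = -e1, e1_|e13 = e3, e3_|e13 = -e1, e2_|e23 = e3, e3_|e23 = -e2:
e1 coeff: -v2*b12 - v3*b13 = -(4)*(-1) - (1)*(-3) = 7
e2 coeff: v1*b12 - v3*b23 = (2)*(-1) - (1)*(-2) = 0
e3 coeff: v1*b13 + v2*b23 = (2)*(-3) + (4)*(-2) = -14
v _| B = 7*e1 + 0*e2 - 14*e3


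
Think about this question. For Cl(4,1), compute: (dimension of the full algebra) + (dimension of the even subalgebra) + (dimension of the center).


n = 4 + 1 = 5
Total dim = 2^5 = 32
Even subalgebra dim = 2^4 = 16
n is odd, so center dim = 2
Sum = 32 + 16 + 2 = 50


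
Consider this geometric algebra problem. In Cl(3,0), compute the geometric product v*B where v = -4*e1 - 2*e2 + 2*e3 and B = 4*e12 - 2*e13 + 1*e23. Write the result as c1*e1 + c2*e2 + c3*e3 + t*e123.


vB has grade-1 (vector) and grade-3 (trivector) parts: vB = (v _| B) + (v ^ B).
Vector part <vB>_1:
  e1: -v2*b12 - v3*b13 = -(-2)*(4) - (2)*(-2) = 12
  e2: v1*b12 - v3*b23 = (-4)*(4) - (2)*(1) = -18
  e3: v1*b13 + v2*b23 = (-4)*(-2) + (-2)*(1) = 6
Trivector part <vB>_3:
  e123: v1*b23 - v2*b13 + v3*b12 = (-4)*(1) - (-2)*(-2) + (2)*(4) = 0
vB = 12*e1 - 18*e2 + 6*e3 + 0*e123


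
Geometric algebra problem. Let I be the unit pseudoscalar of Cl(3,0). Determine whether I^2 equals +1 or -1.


The pseudoscalar I = e1...e_n (product of all n generators) of Cl(p,q) satisfies I^2 = (-1)^(q + n(n-1)/2).
p = 3, q = 0, n = p + q = 3
n(n-1)/2 = 3 * 2 / 2 = 3
Exponent = q + n(n-1)/2 = 0 + 3 = 3
I^2 = (-1)^3 = -1


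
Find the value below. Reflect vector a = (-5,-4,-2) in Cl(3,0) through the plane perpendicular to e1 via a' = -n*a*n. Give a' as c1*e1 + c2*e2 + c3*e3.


Reflection formula: a' = -n*a*n, with n = e1 (unit vector, n^2 = 1).
For reflection through hyperplane perp to e1:
The component along e1 flips sign, others stay.
a = (-5, -4, -2)
a' = (5, -4, -2)
a' = 5*e1 - 4*e2 - 2*e3


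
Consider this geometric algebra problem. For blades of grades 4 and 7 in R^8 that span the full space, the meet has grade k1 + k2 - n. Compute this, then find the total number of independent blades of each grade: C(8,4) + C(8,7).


Meet grade = grade(A) + grade(B) - n
= 4 + 7 - 8 = 3
C(8,4) = 70
C(8,7) = 8
dim_A + dim_B = 70 + 8 = 78


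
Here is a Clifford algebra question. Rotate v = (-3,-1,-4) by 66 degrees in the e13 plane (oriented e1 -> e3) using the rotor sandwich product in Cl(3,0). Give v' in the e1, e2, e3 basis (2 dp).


Rotor R = cos(33deg) - sin(33deg)*e13
Rotation angle theta = 2 * 33 = 66 degrees in the e13 plane (e1 -> e3).
The component perpendicular to the plane (e2) is invariant: v'_2 = v2 = -1.00
cos(66deg) = 0.4067, sin(66deg) = 0.9135
v'_1 = v1*cos(theta) - v3*sin(theta) = -3*0.4067 - (-4)*0.9135 = 2.43
v'_3 = v1*sin(theta) + v3*cos(theta) = -3*0.9135 + (-4)*0.4067 = -4.37
v' = 2.43*e1 - 1.00*e2 - 4.37*e3


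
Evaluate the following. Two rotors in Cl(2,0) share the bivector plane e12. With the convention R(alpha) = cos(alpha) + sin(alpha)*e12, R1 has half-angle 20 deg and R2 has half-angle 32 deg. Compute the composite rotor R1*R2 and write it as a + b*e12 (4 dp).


Same-plane rotors commute and their half-angles add:
R1*R2 = cos(a1 + a2) + sin(a1 + a2)*e12.
a1 + a2 = 20 + 32 = 52 deg
cos(52 deg) = 0.6157
sin(52 deg) = 0.7880
R1*R2 = 0.6157 + 0.7880*e12


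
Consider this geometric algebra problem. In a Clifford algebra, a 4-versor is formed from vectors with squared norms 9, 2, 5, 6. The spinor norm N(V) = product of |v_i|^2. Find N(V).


Spinor norm N(V) = |v1|^2 * |v2|^2 * ... * |v4|^2
= 9 * 2 * 5 * 6
Running product: 9, 18, 90, 540
N(V) = 540


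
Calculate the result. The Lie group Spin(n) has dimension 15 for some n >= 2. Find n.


dim Spin(n) = dim so(n) = n(n-1)/2.
Solve n(n-1)/2 = 15, i.e. n^2 - n - 30 = 0.
Discriminant = 1 + 8*15 = 121
n = (1 + sqrt(121))/2 = (1 + 11)/2 = 6


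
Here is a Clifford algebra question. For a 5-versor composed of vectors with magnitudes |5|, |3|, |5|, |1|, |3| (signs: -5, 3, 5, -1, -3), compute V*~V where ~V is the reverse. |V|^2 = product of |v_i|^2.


Each vector v_i has |v_i|^2 = s_i^2
Squared scales: (-5)^2 = 25, 3^2 = 9, 5^2 = 25, (-1)^2 = 1, (-3)^2 = 9
|V|^2 = 25 * 9 * 25 * 1 * 9
= 50625


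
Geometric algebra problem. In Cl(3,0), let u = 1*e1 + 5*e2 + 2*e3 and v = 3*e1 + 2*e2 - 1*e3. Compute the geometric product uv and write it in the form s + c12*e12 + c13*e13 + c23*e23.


In Cl(3,0): e_i^2 = 1, e_ie_j = -e_je_i for i != j.
Scalar part = u . v = 1*3 + 5*2 + 2*(-1)
= 3 + 10 + (-2) = 11
e12 coeff = 1*2 - 5*3 = 2 - 15 = -13
e13 coeff = 1*(-1) - 2*3 = -1 - 6 = -7
e23 coeff = 5*(-1) - 2*2 = -5 - 4 = -9
uv = 11 - 13*e12 - 7*e13 - 9*e23


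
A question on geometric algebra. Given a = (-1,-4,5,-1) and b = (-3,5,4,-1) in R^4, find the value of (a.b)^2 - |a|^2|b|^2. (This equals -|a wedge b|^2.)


a . b = (-1)*(-3) + (-4)*5 + 5*4 + (-1)*(-1)
= 3 + (-20) + 20 + 1 = 4
|a|^2 = (-1)^2 + (-4)^2 + 5^2 + (-1)^2 = 43
|b|^2 = (-3)^2 + 5^2 + 4^2 + (-1)^2 = 51
(a.b)^2 = 4^2 = 16
|a|^2 * |b|^2 = 43 * 51 = 2193
Result = 16 - 2193 = -2177


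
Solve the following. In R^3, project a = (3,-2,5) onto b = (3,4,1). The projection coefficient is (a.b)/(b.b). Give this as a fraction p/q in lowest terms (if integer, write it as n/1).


Projection coefficient = (a . b) / (b . b)
a . b = 3*3 + (-2)*4 + 5*1
= 9 + (-8) + 5 = 6
b . b = 3^2 + 4^2 + 1^2
= 9 + 16 + 1 = 26
Coefficient = 6/26
In lowest terms: 3/13


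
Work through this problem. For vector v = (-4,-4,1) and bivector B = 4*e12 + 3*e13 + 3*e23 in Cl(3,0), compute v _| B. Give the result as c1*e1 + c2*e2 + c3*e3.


Left contraction v _| B = <vB>_1 (grade-1 part of the geometric product vB).
Using e1_|e12 = e2, e2_|e12 = -e1, e1_|e13 = e3, e3_|e13 = -e1, e2_|e23 = e3, e3_|e23 = -e2:
e1 coeff: -v2*b12 - v3*b13 = -(-4)*(4) - (1)*(3) = 13
e2 coeff: v1*b12 - v3*b23 = (-4)*(4) - (1)*(3) = -19
e3 coeff: v1*b13 + v2*b23 = (-4)*(3) + (-4)*(3) = -24
v _| B = 13*e1 - 19*e2 - 24*e3


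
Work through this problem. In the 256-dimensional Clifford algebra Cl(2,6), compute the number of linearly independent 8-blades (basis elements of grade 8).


Number of grade-k basis blades in Cl(p,q) with n = p + q is C(n, k).
n = 2 + 6 = 8
C(8, 8) = 8! / (8! * 0!)
= 40320 / (40320 * 1)
= 1


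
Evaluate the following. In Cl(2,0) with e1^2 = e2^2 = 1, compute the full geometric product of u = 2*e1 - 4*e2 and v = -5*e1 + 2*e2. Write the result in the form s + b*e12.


Expand: (2*e1 - 4*e2)(-5*e1 + 2*e2)
= 2*(-5)*e1e1 + 2*2*e1e2 + (-4)*(-5)*e2e1 + (-4)*2*e2e2
Using e1^2 = e2^2 = 1, e2e1 = -e1e2:
Scalar part s = 2*(-5) + (-4)*2 = -10 + (-8) = -18
Bivector part b = 2*2 - (-4)*(-5) = 4 - 20 = -16
uv = -18 - 16*e12


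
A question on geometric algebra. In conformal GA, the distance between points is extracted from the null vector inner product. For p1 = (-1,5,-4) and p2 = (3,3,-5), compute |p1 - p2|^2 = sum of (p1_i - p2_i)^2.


p1 - p2 = (-4, 2, 1)
|p1 - p2|^2 = (-4)^2 + 2^2 + 1^2
= 16 + 4 + 1
= 21


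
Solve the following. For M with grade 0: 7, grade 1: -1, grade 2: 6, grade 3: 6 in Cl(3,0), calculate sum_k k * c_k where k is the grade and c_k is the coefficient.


Grade-weighted sum = sum of grade_k * coefficient_k
0*7 = 0
1*(-1) = -1
2*6 = 12
3*6 = 18
Total = 0 + (-1) + 12 + 18 = 29


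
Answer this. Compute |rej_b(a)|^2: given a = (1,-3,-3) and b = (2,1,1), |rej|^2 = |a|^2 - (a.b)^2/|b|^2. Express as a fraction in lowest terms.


|a|^2 = 1^2 + (-3)^2 + (-3)^2 = 19
|b|^2 = 2^2 + 1^2 + 1^2 = 6
a . b = 1*2 + (-3)*1 + (-3)*1 = -4
(a.b)^2 = (-4)^2 = 16
|rej|^2 = 19 - 16/6
= (114 - 16)/6
= 98/6
In lowest terms: 49/3


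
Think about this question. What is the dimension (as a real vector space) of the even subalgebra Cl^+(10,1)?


Even subalgebra dimension = 2^(n-1)
n = 10 + 1 = 11
2^(11 - 1) = 2^10 = 1024
Verification: sum of C(11,k) for even k = 1 + 55 + 330 + 462 + 165 + 11 = 1024
Result = 1024


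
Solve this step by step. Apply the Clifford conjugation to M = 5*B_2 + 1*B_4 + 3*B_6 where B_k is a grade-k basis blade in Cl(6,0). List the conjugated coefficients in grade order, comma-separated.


Clifford conjugate sign for grade k: (-1)^(k(k+1)/2)
Grade 2: (-1)^(2*3/2) = (-1)^3 = -1, coeff 5 -> -5
Grade 4: (-1)^(4*5/2) = (-1)^10 = 1, coeff 1 -> 1
Grade 6: (-1)^(6*7/2) = (-1)^21 = -1, coeff 3 -> -3
Conjugated coefficients: -5, 1, -3


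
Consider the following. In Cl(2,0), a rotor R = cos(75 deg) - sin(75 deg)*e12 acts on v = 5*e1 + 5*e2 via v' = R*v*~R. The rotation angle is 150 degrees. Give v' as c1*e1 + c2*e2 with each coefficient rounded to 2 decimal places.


Rotor R = cos(75deg) - sin(75deg)*e12
Rotation angle theta = 2 * 75 = 150 degrees
v' = R*v*~R rotates v by theta.
cos(150deg) = -0.8660, sin(150deg) = 0.5000
v'_1 = 5*cos(150deg) - 5*sin(150deg)
= 5*(-0.8660) - 5*0.5000
= -6.83
v'_2 = 5*sin(150deg) + 5*cos(150deg)
= 5*0.5000 + 5*(-0.8660)
= -1.83
v' = -6.83*e1 - 1.83*e2


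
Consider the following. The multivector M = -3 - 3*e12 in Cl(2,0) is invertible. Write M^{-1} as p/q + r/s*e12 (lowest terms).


M = -3 - 3*e12, where e12^2 = -1.
Since M commutes with its reverse ~M = a - b*e12, M * ~M = a^2 - b^2*e12^2 = a^2 + b^2.
So M^{-1} = ~M / (a^2 + b^2) = (a - b*e12)/(a^2 + b^2).
a^2 + b^2 = 9 + 9 = 18
Scalar part = -3/18 = -1/6
Bivector coeff = 3/18 = 1/6
M^{-1} = -1/6 + 1/6*e12


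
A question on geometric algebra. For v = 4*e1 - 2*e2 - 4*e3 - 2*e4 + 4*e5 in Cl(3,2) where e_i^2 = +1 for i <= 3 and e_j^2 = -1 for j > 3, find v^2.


v^2 = sum of c_i^2 * e_i^2
Positive signature terms (e_i^2 = +1): 4^2 + (-2)^2 + (-4)^2 = 36
Negative signature terms (e_j^2 = -1): (-2)^2 + 4^2 = 20
v^2 = 36 - 20 = 16


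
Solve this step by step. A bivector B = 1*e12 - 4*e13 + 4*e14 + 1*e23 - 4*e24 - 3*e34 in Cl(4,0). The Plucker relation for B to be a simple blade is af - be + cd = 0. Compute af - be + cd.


Plucker relation: af - be + cd
a*f = 1*(-3) = -3
b*e = (-4)*(-4) = 16
c*d = 4*1 = 4
af - be + cd = -3 - 16 + 4
= -15


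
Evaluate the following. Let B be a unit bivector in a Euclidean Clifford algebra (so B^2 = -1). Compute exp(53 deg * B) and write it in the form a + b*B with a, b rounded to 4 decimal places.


For a unit bivector B with B^2 = -1, the exponential series gives
e^(theta*B) = cos(theta) + sin(theta)*B (the GA analogue of Euler's formula).
theta = 53 degrees = 0.925025 rad
cos(53 deg) = 0.6018
sin(53 deg) = 0.7986
exp(theta*B) = 0.6018 + 0.7986*B


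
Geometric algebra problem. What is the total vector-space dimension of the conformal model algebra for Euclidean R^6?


The conformal model of R^6 uses Cl(7,1): the 6 Euclidean generators plus two extra orthogonal generators e+ (e+^2 = +1) and e- (e-^2 = -1), from which the null vectors e0, einf are built.
Number of generators m = 6 + 2 = 8.
dim Cl(p,q) = 2^m = 2^8 = 256


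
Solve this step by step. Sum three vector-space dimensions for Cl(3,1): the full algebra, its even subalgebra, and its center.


n = 3 + 1 = 4
Total dim = 2^4 = 16
Even subalgebra dim = 2^3 = 8
n is even, so center dim = 1
Sum = 16 + 8 + 1 = 25


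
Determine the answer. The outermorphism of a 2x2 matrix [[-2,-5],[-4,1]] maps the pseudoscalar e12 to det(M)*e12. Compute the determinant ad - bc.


The outermorphism of a linear map f sends e1^e2 to f(e1)^f(e2).
f(e1) = -2*e1 - 4*e2
f(e2) = -5*e1 + 1*e2
f(e1) ^ f(e2) = (-2*e1 - 4*e2) ^ (-5*e1 + 1*e2)
= (-2)*1*e12 + (-4)*(-5)*e21
= (-2 - 20)*e12
= -22*e12
Coefficient = -22


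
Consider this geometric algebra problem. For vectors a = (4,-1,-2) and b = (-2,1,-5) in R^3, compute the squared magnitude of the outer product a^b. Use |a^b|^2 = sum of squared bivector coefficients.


a wedge b = (a1*b2 - a2*b1)*e12 + (a1*b3 - a3*b1)*e13 + (a2*b3 - a3*b2)*e23
e12 coeff: 4*1 - (-1)*(-2) = 4 - 2 = 2
e13 coeff: 4*(-5) - (-2)*(-2) = -20 - 4 = -24
e23 coeff: (-1)*(-5) - (-2)*1 = 5 - (-2) = 7
|a wedge b|^2 = 2^2 + (-24)^2 + 7^2
= 4 + 576 + 49
= 629


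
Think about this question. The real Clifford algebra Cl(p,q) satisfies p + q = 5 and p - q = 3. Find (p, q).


We need p + q = 5 and p - q = 3.
Adding: 2p = 5 + 3 = 8, so p = 4.
Then q = 5 - 4 = 1.
(p, q) = (4, 1)


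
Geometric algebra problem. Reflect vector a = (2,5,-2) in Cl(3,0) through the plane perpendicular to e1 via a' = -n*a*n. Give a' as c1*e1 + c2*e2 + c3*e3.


Reflection formula: a' = -n*a*n, with n = e1 (unit vector, n^2 = 1).
For reflection through hyperplane perp to e1:
The component along e1 flips sign, others stay.
a = (2, 5, -2)
a' = (-2, 5, -2)
a' = -2*e1 + 5*e2 - 2*e3


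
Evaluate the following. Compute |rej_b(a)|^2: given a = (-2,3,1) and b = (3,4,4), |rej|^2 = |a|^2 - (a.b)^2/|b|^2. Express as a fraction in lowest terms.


|a|^2 = (-2)^2 + 3^2 + 1^2 = 14
|b|^2 = 3^2 + 4^2 + 4^2 = 41
a . b = (-2)*3 + 3*4 + 1*4 = 10
(a.b)^2 = 10^2 = 100
|rej|^2 = 14 - 100/41
= (574 - 100)/41
= 474/41
In lowest terms: 474/41


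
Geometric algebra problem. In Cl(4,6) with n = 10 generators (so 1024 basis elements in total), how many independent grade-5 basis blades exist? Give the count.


Number of grade-k basis blades in Cl(p,q) with n = p + q is C(n, k).
n = 4 + 6 = 10
C(10, 5) = 10! / (5! * 5!)
= 3628800 / (120 * 120)
= 252


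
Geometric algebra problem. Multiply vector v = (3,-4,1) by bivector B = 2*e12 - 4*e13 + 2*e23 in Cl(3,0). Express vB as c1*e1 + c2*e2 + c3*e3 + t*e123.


vB has grade-1 (vector) and grade-3 (trivector) parts: vB = (v _| B) + (v ^ B).
Vector part <vB>_1:
  e1: -v2*b12 - v3*b13 = -(-4)*(2) - (1)*(-4) = 12
  e2: v1*b12 - v3*b23 = (3)*(2) - (1)*(2) = 4
  e3: v1*b13 + v2*b23 = (3)*(-4) + (-4)*(2) = -20
Trivector part <vB>_3:
  e123: v1*b23 - v2*b13 + v3*b12 = (3)*(2) - (-4)*(-4) + (1)*(2) = -8
vB = 12*e1 + 4*e2 - 20*e3 - 8*e123


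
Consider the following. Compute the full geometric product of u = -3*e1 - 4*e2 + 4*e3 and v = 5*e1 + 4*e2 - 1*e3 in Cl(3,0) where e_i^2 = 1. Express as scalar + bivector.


In Cl(3,0): e_i^2 = 1, e_ie_j = -e_je_i for i != j.
Scalar part = u . v = (-3)*5 + (-4)*4 + 4*(-1)
= -15 + (-16) + (-4) = -35
e12 coeff = (-3)*4 - (-4)*5 = -12 - (-20) = 8
e13 coeff = (-3)*(-1) - 4*5 = 3 - 20 = -17
e23 coeff = (-4)*(-1) - 4*4 = 4 - 16 = -12
uv = -35 + 8*e12 - 17*e13 - 12*e23


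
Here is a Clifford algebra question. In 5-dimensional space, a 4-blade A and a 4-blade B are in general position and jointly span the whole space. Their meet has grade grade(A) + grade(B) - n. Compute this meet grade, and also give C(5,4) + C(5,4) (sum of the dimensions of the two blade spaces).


Meet grade = grade(A) + grade(B) - n
= 4 + 4 - 5 = 3
C(5,4) = 5
C(5,4) = 5
dim_A + dim_B = 5 + 5 = 10


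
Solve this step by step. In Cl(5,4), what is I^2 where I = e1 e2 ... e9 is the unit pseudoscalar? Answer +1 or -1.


The pseudoscalar I = e1...e_n (product of all n generators) of Cl(p,q) satisfies I^2 = (-1)^(q + n(n-1)/2).
p = 5, q = 4, n = p + q = 9
n(n-1)/2 = 9 * 8 / 2 = 36
Exponent = q + n(n-1)/2 = 4 + 36 = 40
I^2 = (-1)^40 = +1


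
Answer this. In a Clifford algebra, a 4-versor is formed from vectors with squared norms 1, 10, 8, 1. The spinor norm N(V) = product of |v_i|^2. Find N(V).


Spinor norm N(V) = |v1|^2 * |v2|^2 * ... * |v4|^2
= 1 * 10 * 8 * 1
Running product: 1, 10, 80, 80
N(V) = 80


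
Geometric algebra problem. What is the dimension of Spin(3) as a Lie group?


Spin(n) double-covers SO(n); both have Lie algebra so(n) of dimension n(n-1)/2.
n = 3
n(n-1) = 3 * 2 = 6
dim Spin(3) = 6/2 = 3


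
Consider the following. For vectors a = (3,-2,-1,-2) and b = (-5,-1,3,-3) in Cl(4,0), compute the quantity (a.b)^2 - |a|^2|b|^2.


a . b = 3*(-5) + (-2)*(-1) + (-1)*3 + (-2)*(-3)
= -15 + 2 + (-3) + 6 = -10
|a|^2 = 3^2 + (-2)^2 + (-1)^2 + (-2)^2 = 18
|b|^2 = (-5)^2 + (-1)^2 + 3^2 + (-3)^2 = 44
(a.b)^2 = (-10)^2 = 100
|a|^2 * |b|^2 = 18 * 44 = 792
Result = 100 - 792 = -692


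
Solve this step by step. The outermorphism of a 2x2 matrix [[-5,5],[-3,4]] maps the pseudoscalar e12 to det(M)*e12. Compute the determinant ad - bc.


The outermorphism of a linear map f sends e1^e2 to f(e1)^f(e2).
f(e1) = -5*e1 - 3*e2
f(e2) = 5*e1 + 4*e2
f(e1) ^ f(e2) = (-5*e1 - 3*e2) ^ (5*e1 + 4*e2)
= (-5)*4*e12 + (-3)*5*e21
= (-20 - (-15))*e12
= -5*e12
Coefficient = -5


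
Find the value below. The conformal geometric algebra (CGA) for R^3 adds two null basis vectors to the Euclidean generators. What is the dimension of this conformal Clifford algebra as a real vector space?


The conformal model of R^3 uses Cl(4,1): the 3 Euclidean generators plus two extra orthogonal generators e+ (e+^2 = +1) and e- (e-^2 = -1), from which the null vectors e0, einf are built.
Number of generators m = 3 + 2 = 5.
dim Cl(p,q) = 2^m = 2^5 = 32


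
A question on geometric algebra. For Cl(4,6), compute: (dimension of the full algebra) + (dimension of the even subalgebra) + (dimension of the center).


n = 4 + 6 = 10
Total dim = 2^10 = 1024
Even subalgebra dim = 2^9 = 512
n is even, so center dim = 1
Sum = 1024 + 512 + 1 = 1537


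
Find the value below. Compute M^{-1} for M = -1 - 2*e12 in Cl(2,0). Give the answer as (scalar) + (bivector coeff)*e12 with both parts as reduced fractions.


M = -1 - 2*e12, where e12^2 = -1.
Since M commutes with its reverse ~M = a - b*e12, M * ~M = a^2 - b^2*e12^2 = a^2 + b^2.
So M^{-1} = ~M / (a^2 + b^2) = (a - b*e12)/(a^2 + b^2).
a^2 + b^2 = 1 + 4 = 5
Scalar part = -1/5 = -1/5
Bivector coeff = 2/5 = 2/5
M^{-1} = -1/5 + 2/5*e12


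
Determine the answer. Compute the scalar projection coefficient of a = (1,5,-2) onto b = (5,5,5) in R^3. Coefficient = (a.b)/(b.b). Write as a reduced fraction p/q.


Projection coefficient = (a . b) / (b . b)
a . b = 1*5 + 5*5 + (-2)*5
= 5 + 25 + (-10) = 20
b . b = 5^2 + 5^2 + 5^2
= 25 + 25 + 25 = 75
Coefficient = 20/75
In lowest terms: 4/15


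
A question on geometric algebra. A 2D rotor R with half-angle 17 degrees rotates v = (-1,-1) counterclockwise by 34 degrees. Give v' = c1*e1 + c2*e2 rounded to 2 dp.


Rotor R = cos(17deg) - sin(17deg)*e12
Rotation angle theta = 2 * 17 = 34 degrees
v' = R*v*~R rotates v by theta.
cos(34deg) = 0.8290, sin(34deg) = 0.5592
v'_1 = -1*cos(34deg) - (-1)*sin(34deg)
= -1*0.8290 - (-1)*0.5592
= -0.27
v'_2 = -1*sin(34deg) + (-1)*cos(34deg)
= -1*0.5592 + (-1)*0.8290
= -1.39
v' = -0.27*e1 - 1.39*e2


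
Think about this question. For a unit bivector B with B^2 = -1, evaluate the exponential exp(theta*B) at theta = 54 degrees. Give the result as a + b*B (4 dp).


For a unit bivector B with B^2 = -1, the exponential series gives
e^(theta*B) = cos(theta) + sin(theta)*B (the GA analogue of Euler's formula).
theta = 54 degrees = 0.942478 rad
cos(54 deg) = 0.5878
sin(54 deg) = 0.8090
exp(theta*B) = 0.5878 + 0.8090*B


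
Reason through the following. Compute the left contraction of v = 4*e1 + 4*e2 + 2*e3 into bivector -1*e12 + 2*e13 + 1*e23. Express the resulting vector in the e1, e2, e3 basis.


Left contraction v _| B = <vB>_1 (grade-1 part of the geometric product vB).
Using e1_|e12 = e2, e2_|e12 = -e1, e1_|e13 = e3, e3_|e13 = -e1, e2_|e23 = e3, e3_|e23 = -e2:
e1 coeff: -v2*b12 - v3*b13 = -(4)*(-1) - (2)*(2) = 0
e2 coeff: v1*b12 - v3*b23 = (4)*(-1) - (2)*(1) = -6
e3 coeff: v1*b13 + v2*b23 = (4)*(2) + (4)*(1) = 12
v _| B = 0*e1 - 6*e2 + 12*e3


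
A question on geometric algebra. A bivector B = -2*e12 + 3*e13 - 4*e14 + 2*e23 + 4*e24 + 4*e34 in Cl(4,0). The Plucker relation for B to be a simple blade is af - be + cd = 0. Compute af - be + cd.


Plucker relation: af - be + cd
a*f = (-2)*4 = -8
b*e = 3*4 = 12
c*d = (-4)*2 = -8
af - be + cd = -8 - 12 + (-8)
= -28


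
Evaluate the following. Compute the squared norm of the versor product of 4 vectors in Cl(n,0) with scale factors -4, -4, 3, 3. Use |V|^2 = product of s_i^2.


Each vector v_i has |v_i|^2 = s_i^2
Squared scales: (-4)^2 = 16, (-4)^2 = 16, 3^2 = 9, 3^2 = 9
|V|^2 = 16 * 16 * 9 * 9
= 20736


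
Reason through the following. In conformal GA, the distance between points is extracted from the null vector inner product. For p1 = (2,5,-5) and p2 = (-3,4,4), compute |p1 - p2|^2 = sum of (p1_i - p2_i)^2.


p1 - p2 = (5, 1, -9)
|p1 - p2|^2 = 5^2 + 1^2 + (-9)^2
= 25 + 1 + 81
= 107


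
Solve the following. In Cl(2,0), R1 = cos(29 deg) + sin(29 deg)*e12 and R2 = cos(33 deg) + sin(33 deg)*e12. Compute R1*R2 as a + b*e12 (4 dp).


Same-plane rotors commute and their half-angles add:
R1*R2 = cos(a1 + a2) + sin(a1 + a2)*e12.
a1 + a2 = 29 + 33 = 62 deg
cos(62 deg) = 0.4695
sin(62 deg) = 0.8829
R1*R2 = 0.4695 + 0.8829*e12


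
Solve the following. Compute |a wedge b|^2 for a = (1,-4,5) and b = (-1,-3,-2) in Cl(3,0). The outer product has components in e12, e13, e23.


a wedge b = (a1*b2 - a2*b1)*e12 + (a1*b3 - a3*b1)*e13 + (a2*b3 - a3*b2)*e23
e12 coeff: 1*(-3) - (-4)*(-1) = -3 - 4 = -7
e13 coeff: 1*(-2) - 5*(-1) = -2 - (-5) = 3
e23 coeff: (-4)*(-2) - 5*(-3) = 8 - (-15) = 23
|a wedge b|^2 = (-7)^2 + 3^2 + 23^2
= 49 + 9 + 529
= 587


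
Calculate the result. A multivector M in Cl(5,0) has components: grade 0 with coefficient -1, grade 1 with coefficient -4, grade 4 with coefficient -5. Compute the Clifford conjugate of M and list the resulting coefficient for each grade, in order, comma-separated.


Clifford conjugate sign for grade k: (-1)^(k(k+1)/2)
Grade 0: (-1)^(0*1/2) = (-1)^0 = 1, coeff -1 -> -1
Grade 1: (-1)^(1*2/2) = (-1)^1 = -1, coeff -4 -> 4
Grade 4: (-1)^(4*5/2) = (-1)^10 = 1, coeff -5 -> -5
Conjugated coefficients: -1, 4, -5


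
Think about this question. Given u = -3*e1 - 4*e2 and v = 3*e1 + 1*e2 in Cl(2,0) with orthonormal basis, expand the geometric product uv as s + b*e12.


Expand: (-3*e1 - 4*e2)(3*e1 + 1*e2)
= (-3)*3*e1e1 + (-3)*1*e1e2 + (-4)*3*e2e1 + (-4)*1*e2e2
Using e1^2 = e2^2 = 1, e2e1 = -e1e2:
Scalar part s = (-3)*3 + (-4)*1 = -9 + (-4) = -13
Bivector part b = (-3)*1 - (-4)*3 = -3 - (-12) = 9
uv = -13 + 9*e12


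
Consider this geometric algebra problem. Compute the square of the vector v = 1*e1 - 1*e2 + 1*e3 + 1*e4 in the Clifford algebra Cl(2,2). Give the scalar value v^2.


v^2 = sum of c_i^2 * e_i^2
Positive signature terms (e_i^2 = +1): 1^2 + (-1)^2 = 2
Negative signature terms (e_j^2 = -1): 1^2 + 1^2 = 2
v^2 = 2 - 2 = 0


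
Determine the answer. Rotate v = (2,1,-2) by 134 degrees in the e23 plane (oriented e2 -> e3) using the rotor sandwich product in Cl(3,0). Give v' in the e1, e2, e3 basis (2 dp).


Rotor R = cos(67deg) - sin(67deg)*e23
Rotation angle theta = 2 * 67 = 134 degrees in the e23 plane (e2 -> e3).
The component perpendicular to the plane (e1) is invariant: v'_1 = v1 = 2.00
cos(134deg) = -0.6947, sin(134deg) = 0.7193
v'_2 = v2*cos(theta) - v3*sin(theta) = 1*(-0.6947) - (-2)*0.7193 = 0.74
v'_3 = v2*sin(theta) + v3*cos(theta) = 1*0.7193 + (-2)*(-0.6947) = 2.11
v' = 2.00*e1 + 0.74*e2 + 2.11*e3


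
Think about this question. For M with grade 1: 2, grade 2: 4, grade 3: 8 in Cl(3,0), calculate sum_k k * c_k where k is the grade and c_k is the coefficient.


Grade-weighted sum = sum of grade_k * coefficient_k
1*2 = 2
2*4 = 8
3*8 = 24
Total = 2 + 8 + 24 = 34


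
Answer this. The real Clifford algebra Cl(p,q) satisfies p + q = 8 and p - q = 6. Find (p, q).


We need p + q = 8 and p - q = 6.
Adding: 2p = 8 + 6 = 14, so p = 7.
Then q = 8 - 7 = 1.
(p, q) = (7, 1)


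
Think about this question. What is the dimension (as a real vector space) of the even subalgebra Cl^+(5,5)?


Even subalgebra dimension = 2^(n-1)
n = 5 + 5 = 10
2^(10 - 1) = 2^9 = 512
Verification: sum of C(10,k) for even k = 1 + 45 + 210 + 210 + 45 + 1 = 512
Result = 512


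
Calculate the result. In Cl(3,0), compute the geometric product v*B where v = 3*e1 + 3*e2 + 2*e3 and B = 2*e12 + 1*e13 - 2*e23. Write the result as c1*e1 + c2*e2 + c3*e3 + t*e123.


vB has grade-1 (vector) and grade-3 (trivector) parts: vB = (v _| B) + (v ^ B).
Vector part <vB>_1:
  e1: -v2*b12 - v3*b13 = -(3)*(2) - (2)*(1) = -8
  e2: v1*b12 - v3*b23 = (3)*(2) - (2)*(-2) = 10
  e3: v1*b13 + v2*b23 = (3)*(1) + (3)*(-2) = -3
Trivector part <vB>_3:
  e123: v1*b23 - v2*b13 + v3*b12 = (3)*(-2) - (3)*(1) + (2)*(2) = -5
vB = -8*e1 + 10*e2 - 3*e3 - 5*e123


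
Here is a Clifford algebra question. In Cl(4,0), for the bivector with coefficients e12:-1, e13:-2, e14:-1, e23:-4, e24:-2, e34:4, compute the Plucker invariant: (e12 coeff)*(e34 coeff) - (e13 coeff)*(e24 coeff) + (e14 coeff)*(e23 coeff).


Plucker relation: af - be + cd
a*f = (-1)*4 = -4
b*e = (-2)*(-2) = 4
c*d = (-1)*(-4) = 4
af - be + cd = -4 - 4 + 4
= -4


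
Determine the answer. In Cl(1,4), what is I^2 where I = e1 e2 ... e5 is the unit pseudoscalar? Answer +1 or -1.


The pseudoscalar I = e1...e_n (product of all n generators) of Cl(p,q) satisfies I^2 = (-1)^(q + n(n-1)/2).
p = 1, q = 4, n = p + q = 5
n(n-1)/2 = 5 * 4 / 2 = 10
Exponent = q + n(n-1)/2 = 4 + 10 = 14
I^2 = (-1)^14 = +1


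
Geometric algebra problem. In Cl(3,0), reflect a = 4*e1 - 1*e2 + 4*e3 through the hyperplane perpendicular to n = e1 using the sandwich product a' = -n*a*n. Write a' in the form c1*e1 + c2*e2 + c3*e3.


Reflection formula: a' = -n*a*n, with n = e1 (unit vector, n^2 = 1).
For reflection through hyperplane perp to e1:
The component along e1 flips sign, others stay.
a = (4, -1, 4)
a' = (-4, -1, 4)
a' = -4*e1 - 1*e2 + 4*e3


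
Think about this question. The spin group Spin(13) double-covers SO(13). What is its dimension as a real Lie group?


Spin(n) double-covers SO(n); both have Lie algebra so(n) of dimension n(n-1)/2.
n = 13
n(n-1) = 13 * 12 = 156
dim Spin(13) = 156/2 = 78
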